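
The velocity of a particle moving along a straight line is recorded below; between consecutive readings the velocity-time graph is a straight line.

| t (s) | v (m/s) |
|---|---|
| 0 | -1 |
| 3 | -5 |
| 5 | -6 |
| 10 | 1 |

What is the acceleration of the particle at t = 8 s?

Acceleration is the slope of the v-t graph on 5–10 s: (1 − -6)/(10 − 5) = 1.4 m/s².

1.4 m/s²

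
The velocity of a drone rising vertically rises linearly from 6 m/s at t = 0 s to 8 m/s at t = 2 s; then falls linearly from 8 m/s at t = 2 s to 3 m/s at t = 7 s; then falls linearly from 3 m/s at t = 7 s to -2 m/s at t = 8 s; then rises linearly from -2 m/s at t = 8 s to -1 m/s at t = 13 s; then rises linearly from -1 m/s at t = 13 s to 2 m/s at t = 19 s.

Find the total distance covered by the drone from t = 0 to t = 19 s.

55.3 m

Total distance travelled is ∫|v| dt — sum the magnitudes of each area piece.
0–2 s: |½(6 + 8)(2)| = 14 m
2–7 s: |½(8 + 3)(5)| = 27.5 m
7–8 s: v = 0 at t = 7.6 s; triangle areas 0.9 + 0.4 = 1.3 m
8–13 s: |½(-2 + -1)(5)| = 7.5 m
13–19 s: v = 0 at t = 15 s; triangle areas 1 + 4 = 5 m
Total distance = 55.3 m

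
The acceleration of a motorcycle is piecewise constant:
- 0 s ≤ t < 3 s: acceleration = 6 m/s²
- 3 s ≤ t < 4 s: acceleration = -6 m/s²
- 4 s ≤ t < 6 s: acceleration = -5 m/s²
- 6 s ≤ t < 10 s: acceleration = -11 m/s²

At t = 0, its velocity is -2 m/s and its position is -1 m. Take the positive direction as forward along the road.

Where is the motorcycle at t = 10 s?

-45 m

On each constant-a segment, Δv = aΔt and Δx = v₀Δt + ½aΔt²; chain segment to segment.
0–3 s: v starts -2 m/s; Δx = -2·3 + ½·6·3² = 21 m; v ends 16 m/s.
3–4 s: v starts 16 m/s; Δx = 16·1 + ½·-6·1² = 13 m; v ends 10 m/s.
4–6 s: v starts 10 m/s; Δx = 10·2 + ½·-5·2² = 10 m; v ends 0 m/s.
6–10 s: v starts 0 m/s; Δx = 0·4 + ½·-11·4² = -88 m; v ends -44 m/s.
x(10) = -1 + Σ Δx = -45 m.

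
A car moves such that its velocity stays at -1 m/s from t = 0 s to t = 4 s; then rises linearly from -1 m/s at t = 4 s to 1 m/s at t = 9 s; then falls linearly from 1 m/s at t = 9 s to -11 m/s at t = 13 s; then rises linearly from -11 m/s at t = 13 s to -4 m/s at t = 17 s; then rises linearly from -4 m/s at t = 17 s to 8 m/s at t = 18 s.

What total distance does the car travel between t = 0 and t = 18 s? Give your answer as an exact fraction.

Total distance travelled is ∫|v| dt — sum the magnitudes of each area piece.
0–4 s: |-1| × 4 = 4 m
4–9 s: v = 0 at t = 6.5 s; triangle areas 1.25 + 1.25 = 2.5 m
9–13 s: v = 0 at t = 28/3 s; triangle areas 1/6 + 121/6 = 61/3 m
13–17 s: |½(-11 + -4)(4)| = 30 m
17–18 s: v = 0 at t = 52/3 s; triangle areas 2/3 + 8/3 = 10/3 m
Total distance = 361/6 m

361/6 m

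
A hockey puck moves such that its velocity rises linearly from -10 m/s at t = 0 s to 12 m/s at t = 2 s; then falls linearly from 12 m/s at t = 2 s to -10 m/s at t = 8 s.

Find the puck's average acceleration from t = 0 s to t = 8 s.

0 m/s²

Average acceleration = Δv/Δt = (-10 − -10)/(8 − 0) = 0 m/s².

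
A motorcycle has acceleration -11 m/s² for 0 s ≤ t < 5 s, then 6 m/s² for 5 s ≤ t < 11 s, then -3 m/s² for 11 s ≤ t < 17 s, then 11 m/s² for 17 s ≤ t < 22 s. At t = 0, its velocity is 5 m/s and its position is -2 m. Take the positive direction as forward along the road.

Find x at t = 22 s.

On each constant-a segment, Δv = aΔt and Δx = v₀Δt + ½aΔt²; chain segment to segment.
0–5 s: v starts 5 m/s; Δx = 5·5 + ½·-11·5² = -112.5 m; v ends -50 m/s.
5–11 s: v starts -50 m/s; Δx = -50·6 + ½·6·6² = -192 m; v ends -14 m/s.
11–17 s: v starts -14 m/s; Δx = -14·6 + ½·-3·6² = -138 m; v ends -32 m/s.
17–22 s: v starts -32 m/s; Δx = -32·5 + ½·11·5² = -22.5 m; v ends 23 m/s.
x(22) = -2 + Σ Δx = -467 m.

-467 m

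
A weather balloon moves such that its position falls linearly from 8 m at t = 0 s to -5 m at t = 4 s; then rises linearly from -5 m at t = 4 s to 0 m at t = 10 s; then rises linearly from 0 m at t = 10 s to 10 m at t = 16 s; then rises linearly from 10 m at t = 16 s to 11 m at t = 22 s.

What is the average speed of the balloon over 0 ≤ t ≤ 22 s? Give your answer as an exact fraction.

Average speed = (total path length)/(elapsed time); on a piecewise-linear x-t graph the path length is Σ|Δx|.
0–4 s: |Δx| = |-5 − 8| = 13 m
4–10 s: |Δx| = |0 − -5| = 5 m
10–16 s: |Δx| = |10 − 0| = 10 m
16–22 s: |Δx| = |11 − 10| = 1 m
Total path = 29 m; average speed = 29/22 = 29/22 m/s.

29/22 m/s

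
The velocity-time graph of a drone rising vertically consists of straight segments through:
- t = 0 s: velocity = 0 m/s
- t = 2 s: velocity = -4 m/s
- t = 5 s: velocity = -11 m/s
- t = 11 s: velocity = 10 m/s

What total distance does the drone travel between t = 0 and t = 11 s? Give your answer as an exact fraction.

Total distance travelled is ∫|v| dt — sum the magnitudes of each area piece.
0–2 s: |½(0 + -4)(2)| = 4 m
2–5 s: |½(-4 + -11)(3)| = 22.5 m
5–11 s: v = 0 at t = 57/7 s; triangle areas 121/7 + 100/7 = 221/7 m
Total distance = 813/14 m

813/14 m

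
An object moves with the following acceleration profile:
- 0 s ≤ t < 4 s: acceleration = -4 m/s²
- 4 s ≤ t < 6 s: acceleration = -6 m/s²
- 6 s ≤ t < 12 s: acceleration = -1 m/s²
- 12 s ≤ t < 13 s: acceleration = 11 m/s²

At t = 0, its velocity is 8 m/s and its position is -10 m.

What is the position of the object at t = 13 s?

On each constant-a segment, Δv = aΔt and Δx = v₀Δt + ½aΔt²; chain segment to segment.
0–4 s: v starts 8 m/s; Δx = 8·4 + ½·-4·4² = 0 m; v ends -8 m/s.
4–6 s: v starts -8 m/s; Δx = -8·2 + ½·-6·2² = -28 m; v ends -20 m/s.
6–12 s: v starts -20 m/s; Δx = -20·6 + ½·-1·6² = -138 m; v ends -26 m/s.
12–13 s: v starts -26 m/s; Δx = -26·1 + ½·11·1² = -20.5 m; v ends -15 m/s.
x(13) = -10 + Σ Δx = -196.5 m.

-196.5 m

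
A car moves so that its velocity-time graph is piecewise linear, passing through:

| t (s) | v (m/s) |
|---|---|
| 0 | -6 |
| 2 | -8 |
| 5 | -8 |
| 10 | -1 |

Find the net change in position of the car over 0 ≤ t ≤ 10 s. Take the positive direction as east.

Net displacement equals the area under the velocity-time graph (areas below the axis count negative).
0–2 s: ½(-6 + -8)(2) = -14 m
2–5 s: -8 × 3 = -24 m
5–10 s: ½(-8 + -1)(5) = -22.5 m
Net displacement = -60.5 m

-60.5 m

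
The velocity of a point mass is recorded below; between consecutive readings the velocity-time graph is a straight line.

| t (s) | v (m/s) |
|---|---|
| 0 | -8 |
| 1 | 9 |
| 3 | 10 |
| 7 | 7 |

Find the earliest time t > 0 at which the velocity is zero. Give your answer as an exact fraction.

t = 8/17 s

v changes sign on 0–1 s (from -8 to 9); the graph is linear there, so v = 0 at t = 0 + (8)·(1 − 0)/(9 − -8) = 8/17 s.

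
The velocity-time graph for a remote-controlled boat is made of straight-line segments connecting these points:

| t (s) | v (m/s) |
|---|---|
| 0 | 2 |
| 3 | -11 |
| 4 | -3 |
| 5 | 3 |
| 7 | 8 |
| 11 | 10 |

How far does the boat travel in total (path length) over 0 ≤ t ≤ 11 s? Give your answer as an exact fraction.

909/13 m

Distance (not displacement) is the total path length: add the absolute areas under v-t.
0–3 s: v = 0 at t = 6/13 s; triangle areas 6/13 + 363/26 = 375/26 m
3–4 s: |½(-11 + -3)(1)| = 7 m
4–5 s: v = 0 at t = 4.5 s; triangle areas 0.75 + 0.75 = 1.5 m
5–7 s: |½(3 + 8)(2)| = 11 m
7–11 s: |½(8 + 10)(4)| = 36 m
Total distance = 909/13 m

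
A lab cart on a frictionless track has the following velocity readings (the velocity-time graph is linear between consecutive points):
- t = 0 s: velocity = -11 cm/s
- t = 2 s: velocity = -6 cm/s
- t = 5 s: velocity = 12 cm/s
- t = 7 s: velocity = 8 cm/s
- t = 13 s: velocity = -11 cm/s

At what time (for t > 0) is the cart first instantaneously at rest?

t = 3 s

v changes sign on 2–5 s (from -6 to 12); the graph is linear there, so v = 0 at t = 2 + (6)·(5 − 2)/(12 − -6) = 3 s.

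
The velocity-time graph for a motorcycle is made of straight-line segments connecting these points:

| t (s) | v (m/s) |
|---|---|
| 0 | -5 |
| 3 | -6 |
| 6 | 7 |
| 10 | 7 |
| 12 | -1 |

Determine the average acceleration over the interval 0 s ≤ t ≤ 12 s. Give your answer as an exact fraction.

Average acceleration = Δv/Δt = (-1 − -5)/(12 − 0) = 1/3 m/s².

1/3 m/s²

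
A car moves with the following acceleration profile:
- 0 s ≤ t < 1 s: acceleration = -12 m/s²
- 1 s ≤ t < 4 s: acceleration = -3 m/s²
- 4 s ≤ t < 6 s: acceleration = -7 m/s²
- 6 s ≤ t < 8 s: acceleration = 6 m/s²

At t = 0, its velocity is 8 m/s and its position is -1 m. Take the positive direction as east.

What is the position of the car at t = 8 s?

On each constant-a segment, Δv = aΔt and Δx = v₀Δt + ½aΔt²; chain segment to segment.
0–1 s: v starts 8 m/s; Δx = 8·1 + ½·-12·1² = 2 m; v ends -4 m/s.
1–4 s: v starts -4 m/s; Δx = -4·3 + ½·-3·3² = -25.5 m; v ends -13 m/s.
4–6 s: v starts -13 m/s; Δx = -13·2 + ½·-7·2² = -40 m; v ends -27 m/s.
6–8 s: v starts -27 m/s; Δx = -27·2 + ½·6·2² = -42 m; v ends -15 m/s.
x(8) = -1 + Σ Δx = -106.5 m.

-106.5 m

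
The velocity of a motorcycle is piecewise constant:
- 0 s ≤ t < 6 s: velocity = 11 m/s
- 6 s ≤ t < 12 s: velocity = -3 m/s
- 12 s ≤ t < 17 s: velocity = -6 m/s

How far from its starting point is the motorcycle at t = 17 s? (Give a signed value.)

Displacement is the signed area under the v-t curve.
0–6 s: 11 × 6 = 66 m
6–12 s: -3 × 6 = -18 m
12–17 s: -6 × 5 = -30 m
Net displacement = 18 m

18 m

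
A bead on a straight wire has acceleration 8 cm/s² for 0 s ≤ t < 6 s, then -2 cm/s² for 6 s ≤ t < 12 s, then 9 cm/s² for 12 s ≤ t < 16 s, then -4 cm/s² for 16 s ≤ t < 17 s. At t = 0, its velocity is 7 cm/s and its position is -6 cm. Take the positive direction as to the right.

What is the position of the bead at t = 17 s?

795 cm

On each constant-a segment, Δv = aΔt and Δx = v₀Δt + ½aΔt²; chain segment to segment.
0–6 s: v starts 7 cm/s; Δx = 7·6 + ½·8·6² = 186 cm; v ends 55 cm/s.
6–12 s: v starts 55 cm/s; Δx = 55·6 + ½·-2·6² = 294 cm; v ends 43 cm/s.
12–16 s: v starts 43 cm/s; Δx = 43·4 + ½·9·4² = 244 cm; v ends 79 cm/s.
16–17 s: v starts 79 cm/s; Δx = 79·1 + ½·-4·1² = 77 cm; v ends 75 cm/s.
x(17) = -6 + Σ Δx = 795 cm.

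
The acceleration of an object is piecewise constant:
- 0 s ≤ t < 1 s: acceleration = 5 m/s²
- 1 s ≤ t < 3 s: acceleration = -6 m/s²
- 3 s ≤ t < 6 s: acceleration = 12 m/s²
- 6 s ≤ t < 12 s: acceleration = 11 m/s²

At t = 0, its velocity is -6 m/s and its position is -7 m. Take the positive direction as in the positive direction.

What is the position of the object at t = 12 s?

326.5 m

On each constant-a segment, Δv = aΔt and Δx = v₀Δt + ½aΔt²; chain segment to segment.
0–1 s: v starts -6 m/s; Δx = -6·1 + ½·5·1² = -3.5 m; v ends -1 m/s.
1–3 s: v starts -1 m/s; Δx = -1·2 + ½·-6·2² = -14 m; v ends -13 m/s.
3–6 s: v starts -13 m/s; Δx = -13·3 + ½·12·3² = 15 m; v ends 23 m/s.
6–12 s: v starts 23 m/s; Δx = 23·6 + ½·11·6² = 336 m; v ends 89 m/s.
x(12) = -7 + Σ Δx = 326.5 m.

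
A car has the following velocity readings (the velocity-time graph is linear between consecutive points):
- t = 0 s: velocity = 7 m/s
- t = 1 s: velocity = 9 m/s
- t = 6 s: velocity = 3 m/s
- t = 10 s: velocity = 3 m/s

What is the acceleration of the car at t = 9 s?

Acceleration is the slope of the v-t graph on 6–10 s: (3 − 3)/(10 − 6) = 0 m/s².

0 m/s²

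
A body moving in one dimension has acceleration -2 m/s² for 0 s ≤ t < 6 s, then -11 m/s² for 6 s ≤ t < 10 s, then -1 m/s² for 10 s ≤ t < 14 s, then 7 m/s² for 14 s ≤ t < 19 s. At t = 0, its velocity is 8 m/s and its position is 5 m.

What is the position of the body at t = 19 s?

On each constant-a segment, Δv = aΔt and Δx = v₀Δt + ½aΔt²; chain segment to segment.
0–6 s: v starts 8 m/s; Δx = 8·6 + ½·-2·6² = 12 m; v ends -4 m/s.
6–10 s: v starts -4 m/s; Δx = -4·4 + ½·-11·4² = -104 m; v ends -48 m/s.
10–14 s: v starts -48 m/s; Δx = -48·4 + ½·-1·4² = -200 m; v ends -52 m/s.
14–19 s: v starts -52 m/s; Δx = -52·5 + ½·7·5² = -172.5 m; v ends -17 m/s.
x(19) = 5 + Σ Δx = -459.5 m.

-459.5 m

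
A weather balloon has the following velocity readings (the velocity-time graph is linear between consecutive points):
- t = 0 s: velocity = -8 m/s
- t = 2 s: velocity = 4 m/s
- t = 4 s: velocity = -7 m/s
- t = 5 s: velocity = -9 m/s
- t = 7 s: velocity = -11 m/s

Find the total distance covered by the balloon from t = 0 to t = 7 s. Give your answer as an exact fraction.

Distance (not displacement) is the total path length: add the absolute areas under v-t.
0–2 s: v = 0 at t = 4/3 s; triangle areas 16/3 + 4/3 = 20/3 m
2–4 s: v = 0 at t = 30/11 s; triangle areas 16/11 + 49/11 = 65/11 m
4–5 s: |½(-7 + -9)(1)| = 8 m
5–7 s: |½(-9 + -11)(2)| = 20 m
Total distance = 1339/33 m

1339/33 m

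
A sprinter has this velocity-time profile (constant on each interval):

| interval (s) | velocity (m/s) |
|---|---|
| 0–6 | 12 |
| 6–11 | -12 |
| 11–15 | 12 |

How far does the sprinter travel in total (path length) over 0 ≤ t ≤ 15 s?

180 m

Distance (not displacement) is the total path length: add the absolute areas under v-t.
0–6 s: |12| × 6 = 72 m
6–11 s: |-12| × 5 = 60 m
11–15 s: |12| × 4 = 48 m
Total distance = 180 m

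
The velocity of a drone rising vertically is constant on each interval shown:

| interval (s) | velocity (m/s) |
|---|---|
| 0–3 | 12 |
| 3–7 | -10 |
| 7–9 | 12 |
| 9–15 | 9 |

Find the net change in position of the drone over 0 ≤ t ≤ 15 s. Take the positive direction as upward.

74 m

Net displacement equals the area under the velocity-time graph (areas below the axis count negative).
0–3 s: 12 × 3 = 36 m
3–7 s: -10 × 4 = -40 m
7–9 s: 12 × 2 = 24 m
9–15 s: 9 × 6 = 54 m
Net displacement = 74 m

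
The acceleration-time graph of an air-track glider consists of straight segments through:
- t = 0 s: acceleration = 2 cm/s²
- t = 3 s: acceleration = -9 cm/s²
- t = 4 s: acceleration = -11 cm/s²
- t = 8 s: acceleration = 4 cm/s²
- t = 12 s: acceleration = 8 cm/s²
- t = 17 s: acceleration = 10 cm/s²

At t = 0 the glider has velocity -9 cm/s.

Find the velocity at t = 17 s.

Δv equals the area under the a-t graph; then v = v₀ + Δv.
0–3 s: ½(2 + -9)(3) = -10.5 cm/s
3–4 s: ½(-9 + -11)(1) = -10 cm/s
4–8 s: ½(-11 + 4)(4) = -14 cm/s
8–12 s: ½(4 + 8)(4) = 24 cm/s
12–17 s: ½(8 + 10)(5) = 45 cm/s
Δv = 34.5 cm/s, so v(17) = -9 + (34.5) = 25.5 cm/s.

25.5 cm/s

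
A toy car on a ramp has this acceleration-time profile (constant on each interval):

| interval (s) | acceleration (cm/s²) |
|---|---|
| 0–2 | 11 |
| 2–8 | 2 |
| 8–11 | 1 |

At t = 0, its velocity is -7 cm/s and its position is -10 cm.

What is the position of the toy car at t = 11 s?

On each constant-a segment, Δv = aΔt and Δx = v₀Δt + ½aΔt²; chain segment to segment.
0–2 s: v starts -7 cm/s; Δx = -7·2 + ½·11·2² = 8 cm; v ends 15 cm/s.
2–8 s: v starts 15 cm/s; Δx = 15·6 + ½·2·6² = 126 cm; v ends 27 cm/s.
8–11 s: v starts 27 cm/s; Δx = 27·3 + ½·1·3² = 85.5 cm; v ends 30 cm/s.
x(11) = -10 + Σ Δx = 209.5 cm.

209.5 cm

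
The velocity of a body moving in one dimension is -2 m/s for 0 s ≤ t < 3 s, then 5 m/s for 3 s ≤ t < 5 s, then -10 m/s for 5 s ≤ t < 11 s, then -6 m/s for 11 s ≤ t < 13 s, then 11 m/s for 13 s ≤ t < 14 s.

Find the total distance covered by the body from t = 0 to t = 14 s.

Total distance travelled is ∫|v| dt — sum the magnitudes of each area piece.
0–3 s: |-2| × 3 = 6 m
3–5 s: |5| × 2 = 10 m
5–11 s: |-10| × 6 = 60 m
11–13 s: |-6| × 2 = 12 m
13–14 s: |11| × 1 = 11 m
Total distance = 99 m

99 m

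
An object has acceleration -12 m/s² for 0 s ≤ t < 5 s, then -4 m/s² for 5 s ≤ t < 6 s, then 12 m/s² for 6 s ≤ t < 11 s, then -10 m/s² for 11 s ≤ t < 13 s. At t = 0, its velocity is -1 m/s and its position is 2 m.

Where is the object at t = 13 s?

On each constant-a segment, Δv = aΔt and Δx = v₀Δt + ½aΔt²; chain segment to segment.
0–5 s: v starts -1 m/s; Δx = -1·5 + ½·-12·5² = -155 m; v ends -61 m/s.
5–6 s: v starts -61 m/s; Δx = -61·1 + ½·-4·1² = -63 m; v ends -65 m/s.
6–11 s: v starts -65 m/s; Δx = -65·5 + ½·12·5² = -175 m; v ends -5 m/s.
11–13 s: v starts -5 m/s; Δx = -5·2 + ½·-10·2² = -30 m; v ends -25 m/s.
x(13) = 2 + Σ Δx = -421 m.

-421 m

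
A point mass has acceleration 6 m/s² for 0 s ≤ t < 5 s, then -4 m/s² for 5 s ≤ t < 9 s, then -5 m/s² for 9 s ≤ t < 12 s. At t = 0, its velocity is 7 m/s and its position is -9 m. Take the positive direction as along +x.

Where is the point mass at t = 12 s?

On each constant-a segment, Δv = aΔt and Δx = v₀Δt + ½aΔt²; chain segment to segment.
0–5 s: v starts 7 m/s; Δx = 7·5 + ½·6·5² = 110 m; v ends 37 m/s.
5–9 s: v starts 37 m/s; Δx = 37·4 + ½·-4·4² = 116 m; v ends 21 m/s.
9–12 s: v starts 21 m/s; Δx = 21·3 + ½·-5·3² = 40.5 m; v ends 6 m/s.
x(12) = -9 + Σ Δx = 257.5 m.

257.5 m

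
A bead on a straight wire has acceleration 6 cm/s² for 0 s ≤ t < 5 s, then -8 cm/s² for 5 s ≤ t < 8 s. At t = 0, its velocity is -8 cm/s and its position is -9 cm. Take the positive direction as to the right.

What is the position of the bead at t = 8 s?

On each constant-a segment, Δv = aΔt and Δx = v₀Δt + ½aΔt²; chain segment to segment.
0–5 s: v starts -8 cm/s; Δx = -8·5 + ½·6·5² = 35 cm; v ends 22 cm/s.
5–8 s: v starts 22 cm/s; Δx = 22·3 + ½·-8·3² = 30 cm; v ends -2 cm/s.
x(8) = -9 + Σ Δx = 56 cm.

56 cm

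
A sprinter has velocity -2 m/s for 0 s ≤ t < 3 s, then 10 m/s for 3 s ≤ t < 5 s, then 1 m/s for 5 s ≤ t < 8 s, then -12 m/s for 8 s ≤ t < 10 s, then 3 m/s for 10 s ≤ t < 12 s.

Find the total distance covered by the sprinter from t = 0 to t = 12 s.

Distance (not displacement) is the total path length: add the absolute areas under v-t.
0–3 s: |-2| × 3 = 6 m
3–5 s: |10| × 2 = 20 m
5–8 s: |1| × 3 = 3 m
8–10 s: |-12| × 2 = 24 m
10–12 s: |3| × 2 = 6 m
Total distance = 59 m

59 m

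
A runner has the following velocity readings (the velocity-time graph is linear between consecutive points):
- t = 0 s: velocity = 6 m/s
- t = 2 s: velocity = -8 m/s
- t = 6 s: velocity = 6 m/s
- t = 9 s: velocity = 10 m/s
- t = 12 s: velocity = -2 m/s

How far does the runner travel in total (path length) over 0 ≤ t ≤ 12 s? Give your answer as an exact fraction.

Total distance travelled is ∫|v| dt — sum the magnitudes of each area piece.
0–2 s: v = 0 at t = 6/7 s; triangle areas 18/7 + 32/7 = 50/7 m
2–6 s: v = 0 at t = 30/7 s; triangle areas 64/7 + 36/7 = 100/7 m
6–9 s: |½(6 + 10)(3)| = 24 m
9–12 s: v = 0 at t = 11.5 s; triangle areas 12.5 + 0.5 = 13 m
Total distance = 409/7 m

409/7 m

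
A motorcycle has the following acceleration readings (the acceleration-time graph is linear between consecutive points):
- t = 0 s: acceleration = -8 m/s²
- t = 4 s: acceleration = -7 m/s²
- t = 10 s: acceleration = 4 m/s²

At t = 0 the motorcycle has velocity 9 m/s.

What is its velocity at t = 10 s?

-30 m/s

Δv equals the area under the a-t graph; then v = v₀ + Δv.
0–4 s: ½(-8 + -7)(4) = -30 m/s
4–10 s: ½(-7 + 4)(6) = -9 m/s
Δv = -39 m/s, so v(10) = 9 + (-39) = -30 m/s.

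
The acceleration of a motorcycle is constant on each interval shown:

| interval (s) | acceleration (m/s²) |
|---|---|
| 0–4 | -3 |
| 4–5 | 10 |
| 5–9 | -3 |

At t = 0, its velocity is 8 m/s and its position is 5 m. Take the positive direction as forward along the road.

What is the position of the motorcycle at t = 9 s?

14 m

On each constant-a segment, Δv = aΔt and Δx = v₀Δt + ½aΔt²; chain segment to segment.
0–4 s: v starts 8 m/s; Δx = 8·4 + ½·-3·4² = 8 m; v ends -4 m/s.
4–5 s: v starts -4 m/s; Δx = -4·1 + ½·10·1² = 1 m; v ends 6 m/s.
5–9 s: v starts 6 m/s; Δx = 6·4 + ½·-3·4² = 0 m; v ends -6 m/s.
x(9) = 5 + Σ Δx = 14 m.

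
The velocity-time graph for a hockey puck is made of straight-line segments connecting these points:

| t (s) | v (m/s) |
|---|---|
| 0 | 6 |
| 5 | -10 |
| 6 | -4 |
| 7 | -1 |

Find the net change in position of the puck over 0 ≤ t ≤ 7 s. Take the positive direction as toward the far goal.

Displacement is the signed area under the v-t curve.
0–5 s: ½(6 + -10)(5) = -10 m
5–6 s: ½(-10 + -4)(1) = -7 m
6–7 s: ½(-4 + -1)(1) = -2.5 m
Net displacement = -19.5 m

-19.5 m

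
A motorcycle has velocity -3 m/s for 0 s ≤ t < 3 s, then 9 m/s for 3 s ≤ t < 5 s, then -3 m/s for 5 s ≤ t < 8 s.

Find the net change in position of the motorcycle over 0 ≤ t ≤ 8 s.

0 m

Net displacement equals the area under the velocity-time graph (areas below the axis count negative).
0–3 s: -3 × 3 = -9 m
3–5 s: 9 × 2 = 18 m
5–8 s: -3 × 3 = -9 m
Net displacement = 0 m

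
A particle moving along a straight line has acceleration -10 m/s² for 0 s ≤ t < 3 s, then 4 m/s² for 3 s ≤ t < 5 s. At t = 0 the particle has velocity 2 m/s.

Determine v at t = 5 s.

-20 m/s

Δv equals the area under the a-t graph; then v = v₀ + Δv.
0–3 s: -10 × 3 = -30 m/s
3–5 s: 4 × 2 = 8 m/s
Δv = -22 m/s, so v(5) = 2 + (-22) = -20 m/s.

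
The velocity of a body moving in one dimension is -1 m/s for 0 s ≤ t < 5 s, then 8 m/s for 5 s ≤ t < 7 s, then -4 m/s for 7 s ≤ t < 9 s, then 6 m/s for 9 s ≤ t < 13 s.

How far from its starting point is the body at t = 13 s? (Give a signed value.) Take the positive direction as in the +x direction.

27 m

Net displacement equals the area under the velocity-time graph (areas below the axis count negative).
0–5 s: -1 × 5 = -5 m
5–7 s: 8 × 2 = 16 m
7–9 s: -4 × 2 = -8 m
9–13 s: 6 × 4 = 24 m
Net displacement = 27 m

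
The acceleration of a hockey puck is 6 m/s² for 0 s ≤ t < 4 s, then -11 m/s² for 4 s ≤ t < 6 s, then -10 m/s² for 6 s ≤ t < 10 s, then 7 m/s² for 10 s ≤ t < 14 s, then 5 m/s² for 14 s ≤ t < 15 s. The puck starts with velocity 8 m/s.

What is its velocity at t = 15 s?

3 m/s

Δv equals the area under the a-t graph; then v = v₀ + Δv.
0–4 s: 6 × 4 = 24 m/s
4–6 s: -11 × 2 = -22 m/s
6–10 s: -10 × 4 = -40 m/s
10–14 s: 7 × 4 = 28 m/s
14–15 s: 5 × 1 = 5 m/s
Δv = -5 m/s, so v(15) = 8 + (-5) = 3 m/s.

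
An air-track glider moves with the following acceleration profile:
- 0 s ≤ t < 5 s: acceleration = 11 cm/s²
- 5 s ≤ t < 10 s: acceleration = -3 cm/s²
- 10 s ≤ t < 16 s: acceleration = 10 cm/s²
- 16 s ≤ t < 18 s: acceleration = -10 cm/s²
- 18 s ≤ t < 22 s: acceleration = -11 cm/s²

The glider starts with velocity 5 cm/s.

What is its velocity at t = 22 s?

Δv equals the area under the a-t graph; then v = v₀ + Δv.
0–5 s: 11 × 5 = 55 cm/s
5–10 s: -3 × 5 = -15 cm/s
10–16 s: 10 × 6 = 60 cm/s
16–18 s: -10 × 2 = -20 cm/s
18–22 s: -11 × 4 = -44 cm/s
Δv = 36 cm/s, so v(22) = 5 + (36) = 41 cm/s.

41 cm/s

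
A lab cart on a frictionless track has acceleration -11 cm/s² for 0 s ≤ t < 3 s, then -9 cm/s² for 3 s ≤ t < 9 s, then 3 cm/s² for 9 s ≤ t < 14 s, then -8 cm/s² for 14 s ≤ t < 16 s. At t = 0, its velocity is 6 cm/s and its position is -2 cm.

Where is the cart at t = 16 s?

-873 cm

On each constant-a segment, Δv = aΔt and Δx = v₀Δt + ½aΔt²; chain segment to segment.
0–3 s: v starts 6 cm/s; Δx = 6·3 + ½·-11·3² = -31.5 cm; v ends -27 cm/s.
3–9 s: v starts -27 cm/s; Δx = -27·6 + ½·-9·6² = -324 cm; v ends -81 cm/s.
9–14 s: v starts -81 cm/s; Δx = -81·5 + ½·3·5² = -367.5 cm; v ends -66 cm/s.
14–16 s: v starts -66 cm/s; Δx = -66·2 + ½·-8·2² = -148 cm; v ends -82 cm/s.
x(16) = -2 + Σ Δx = -873 cm.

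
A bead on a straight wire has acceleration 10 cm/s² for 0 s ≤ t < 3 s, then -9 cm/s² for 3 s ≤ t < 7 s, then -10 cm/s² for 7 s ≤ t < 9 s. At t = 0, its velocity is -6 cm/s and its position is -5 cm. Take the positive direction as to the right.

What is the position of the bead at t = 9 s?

2 cm

On each constant-a segment, Δv = aΔt and Δx = v₀Δt + ½aΔt²; chain segment to segment.
0–3 s: v starts -6 cm/s; Δx = -6·3 + ½·10·3² = 27 cm; v ends 24 cm/s.
3–7 s: v starts 24 cm/s; Δx = 24·4 + ½·-9·4² = 24 cm; v ends -12 cm/s.
7–9 s: v starts -12 cm/s; Δx = -12·2 + ½·-10·2² = -44 cm; v ends -32 cm/s.
x(9) = -5 + Σ Δx = 2 cm.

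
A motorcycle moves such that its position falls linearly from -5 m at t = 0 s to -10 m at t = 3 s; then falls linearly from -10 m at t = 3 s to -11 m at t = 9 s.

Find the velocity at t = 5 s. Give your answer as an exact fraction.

Velocity is the slope of the x-t graph on 3–9 s: (-11 − -10)/(9 − 3) = -1/6 m/s.

-1/6 m/s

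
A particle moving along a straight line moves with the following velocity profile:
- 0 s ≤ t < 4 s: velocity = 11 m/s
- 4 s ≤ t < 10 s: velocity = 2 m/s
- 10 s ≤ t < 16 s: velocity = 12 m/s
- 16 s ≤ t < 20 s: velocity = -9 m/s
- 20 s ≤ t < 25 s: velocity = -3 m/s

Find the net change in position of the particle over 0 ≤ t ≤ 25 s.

Net displacement equals the area under the velocity-time graph (areas below the axis count negative).
0–4 s: 11 × 4 = 44 m
4–10 s: 2 × 6 = 12 m
10–16 s: 12 × 6 = 72 m
16–20 s: -9 × 4 = -36 m
20–25 s: -3 × 5 = -15 m
Net displacement = 77 m

77 m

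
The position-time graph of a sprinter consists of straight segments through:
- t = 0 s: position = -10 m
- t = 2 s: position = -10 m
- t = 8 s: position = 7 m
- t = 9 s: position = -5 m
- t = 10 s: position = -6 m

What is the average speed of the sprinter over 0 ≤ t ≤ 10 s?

Average speed = (total path length)/(elapsed time); on a piecewise-linear x-t graph the path length is Σ|Δx|.
0–2 s: |Δx| = |-10 − -10| = 0 m
2–8 s: |Δx| = |7 − -10| = 17 m
8–9 s: |Δx| = |-5 − 7| = 12 m
9–10 s: |Δx| = |-6 − -5| = 1 m
Total path = 30 m; average speed = 30/10 = 3 m/s.

3 m/s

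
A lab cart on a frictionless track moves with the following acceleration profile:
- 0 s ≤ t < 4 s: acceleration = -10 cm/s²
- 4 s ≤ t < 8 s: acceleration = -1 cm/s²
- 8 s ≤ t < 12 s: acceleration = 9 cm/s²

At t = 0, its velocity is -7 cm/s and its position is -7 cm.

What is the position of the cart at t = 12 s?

On each constant-a segment, Δv = aΔt and Δx = v₀Δt + ½aΔt²; chain segment to segment.
0–4 s: v starts -7 cm/s; Δx = -7·4 + ½·-10·4² = -108 cm; v ends -47 cm/s.
4–8 s: v starts -47 cm/s; Δx = -47·4 + ½·-1·4² = -196 cm; v ends -51 cm/s.
8–12 s: v starts -51 cm/s; Δx = -51·4 + ½·9·4² = -132 cm; v ends -15 cm/s.
x(12) = -7 + Σ Δx = -443 cm.

-443 cm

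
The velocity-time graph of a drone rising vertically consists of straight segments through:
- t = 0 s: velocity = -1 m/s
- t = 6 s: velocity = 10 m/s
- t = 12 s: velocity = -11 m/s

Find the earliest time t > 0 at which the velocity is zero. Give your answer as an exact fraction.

v changes sign on 0–6 s (from -1 to 10); the graph is linear there, so v = 0 at t = 0 + (1)·(6 − 0)/(10 − -1) = 6/11 s.

t = 6/11 s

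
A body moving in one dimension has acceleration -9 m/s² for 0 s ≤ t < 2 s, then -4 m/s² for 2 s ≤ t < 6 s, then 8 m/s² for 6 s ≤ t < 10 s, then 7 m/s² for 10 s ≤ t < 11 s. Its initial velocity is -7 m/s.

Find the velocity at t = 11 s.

Δv equals the area under the a-t graph; then v = v₀ + Δv.
0–2 s: -9 × 2 = -18 m/s
2–6 s: -4 × 4 = -16 m/s
6–10 s: 8 × 4 = 32 m/s
10–11 s: 7 × 1 = 7 m/s
Δv = 5 m/s, so v(11) = -7 + (5) = -2 m/s.

-2 m/s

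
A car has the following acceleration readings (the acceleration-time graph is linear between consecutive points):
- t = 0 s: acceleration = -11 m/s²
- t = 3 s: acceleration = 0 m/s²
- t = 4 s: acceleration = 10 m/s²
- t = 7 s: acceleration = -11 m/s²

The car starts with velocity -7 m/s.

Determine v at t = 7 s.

-20 m/s

Δv equals the area under the a-t graph; then v = v₀ + Δv.
0–3 s: ½(-11 + 0)(3) = -16.5 m/s
3–4 s: ½(0 + 10)(1) = 5 m/s
4–7 s: ½(10 + -11)(3) = -1.5 m/s
Δv = -13 m/s, so v(7) = -7 + (-13) = -20 m/s.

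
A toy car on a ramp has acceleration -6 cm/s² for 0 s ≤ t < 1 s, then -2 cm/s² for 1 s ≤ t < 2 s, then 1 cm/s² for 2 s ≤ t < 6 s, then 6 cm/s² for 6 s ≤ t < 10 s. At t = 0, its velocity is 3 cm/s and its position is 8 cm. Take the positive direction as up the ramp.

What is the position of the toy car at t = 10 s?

36 cm

On each constant-a segment, Δv = aΔt and Δx = v₀Δt + ½aΔt²; chain segment to segment.
0–1 s: v starts 3 cm/s; Δx = 3·1 + ½·-6·1² = 0 cm; v ends -3 cm/s.
1–2 s: v starts -3 cm/s; Δx = -3·1 + ½·-2·1² = -4 cm; v ends -5 cm/s.
2–6 s: v starts -5 cm/s; Δx = -5·4 + ½·1·4² = -12 cm; v ends -1 cm/s.
6–10 s: v starts -1 cm/s; Δx = -1·4 + ½·6·4² = 44 cm; v ends 23 cm/s.
x(10) = 8 + Σ Δx = 36 cm.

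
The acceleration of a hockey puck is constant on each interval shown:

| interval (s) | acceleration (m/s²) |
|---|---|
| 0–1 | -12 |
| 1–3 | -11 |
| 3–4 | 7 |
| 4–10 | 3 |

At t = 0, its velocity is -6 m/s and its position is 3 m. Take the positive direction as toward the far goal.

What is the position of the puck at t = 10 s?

On each constant-a segment, Δv = aΔt and Δx = v₀Δt + ½aΔt²; chain segment to segment.
0–1 s: v starts -6 m/s; Δx = -6·1 + ½·-12·1² = -12 m; v ends -18 m/s.
1–3 s: v starts -18 m/s; Δx = -18·2 + ½·-11·2² = -58 m; v ends -40 m/s.
3–4 s: v starts -40 m/s; Δx = -40·1 + ½·7·1² = -36.5 m; v ends -33 m/s.
4–10 s: v starts -33 m/s; Δx = -33·6 + ½·3·6² = -144 m; v ends -15 m/s.
x(10) = 3 + Σ Δx = -247.5 m.

-247.5 m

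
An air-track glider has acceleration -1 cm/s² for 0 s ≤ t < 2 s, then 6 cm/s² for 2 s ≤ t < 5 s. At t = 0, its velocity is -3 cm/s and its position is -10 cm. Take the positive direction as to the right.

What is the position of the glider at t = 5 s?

On each constant-a segment, Δv = aΔt and Δx = v₀Δt + ½aΔt²; chain segment to segment.
0–2 s: v starts -3 cm/s; Δx = -3·2 + ½·-1·2² = -8 cm; v ends -5 cm/s.
2–5 s: v starts -5 cm/s; Δx = -5·3 + ½·6·3² = 12 cm; v ends 13 cm/s.
x(5) = -10 + Σ Δx = -6 cm.

-6 cm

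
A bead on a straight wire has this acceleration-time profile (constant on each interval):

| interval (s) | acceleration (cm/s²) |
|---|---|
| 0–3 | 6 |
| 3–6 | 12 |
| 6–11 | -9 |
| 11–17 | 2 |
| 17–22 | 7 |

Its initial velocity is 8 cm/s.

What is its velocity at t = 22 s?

Δv equals the area under the a-t graph; then v = v₀ + Δv.
0–3 s: 6 × 3 = 18 cm/s
3–6 s: 12 × 3 = 36 cm/s
6–11 s: -9 × 5 = -45 cm/s
11–17 s: 2 × 6 = 12 cm/s
17–22 s: 7 × 5 = 35 cm/s
Δv = 56 cm/s, so v(22) = 8 + (56) = 64 cm/s.

64 cm/s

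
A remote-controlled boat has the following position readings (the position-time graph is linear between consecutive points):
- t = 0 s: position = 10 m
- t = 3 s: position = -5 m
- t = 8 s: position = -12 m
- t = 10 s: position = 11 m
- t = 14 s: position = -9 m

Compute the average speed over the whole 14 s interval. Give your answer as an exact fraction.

65/14 m/s

Average speed = (total path length)/(elapsed time); on a piecewise-linear x-t graph the path length is Σ|Δx|.
0–3 s: |Δx| = |-5 − 10| = 15 m
3–8 s: |Δx| = |-12 − -5| = 7 m
8–10 s: |Δx| = |11 − -12| = 23 m
10–14 s: |Δx| = |-9 − 11| = 20 m
Total path = 65 m; average speed = 65/14 = 65/14 m/s.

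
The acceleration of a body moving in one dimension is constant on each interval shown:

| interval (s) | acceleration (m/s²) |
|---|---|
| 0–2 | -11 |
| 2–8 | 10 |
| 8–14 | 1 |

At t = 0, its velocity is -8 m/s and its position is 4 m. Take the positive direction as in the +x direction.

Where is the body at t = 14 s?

On each constant-a segment, Δv = aΔt and Δx = v₀Δt + ½aΔt²; chain segment to segment.
0–2 s: v starts -8 m/s; Δx = -8·2 + ½·-11·2² = -38 m; v ends -30 m/s.
2–8 s: v starts -30 m/s; Δx = -30·6 + ½·10·6² = 0 m; v ends 30 m/s.
8–14 s: v starts 30 m/s; Δx = 30·6 + ½·1·6² = 198 m; v ends 36 m/s.
x(14) = 4 + Σ Δx = 164 m.

164 m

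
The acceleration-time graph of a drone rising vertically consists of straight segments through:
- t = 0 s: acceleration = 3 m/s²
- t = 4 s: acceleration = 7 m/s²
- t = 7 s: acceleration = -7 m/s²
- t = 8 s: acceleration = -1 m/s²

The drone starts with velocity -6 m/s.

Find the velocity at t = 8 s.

Δv equals the area under the a-t graph; then v = v₀ + Δv.
0–4 s: ½(3 + 7)(4) = 20 m/s
4–7 s: ½(7 + -7)(3) = 0 m/s
7–8 s: ½(-7 + -1)(1) = -4 m/s
Δv = 16 m/s, so v(8) = -6 + (16) = 10 m/s.

10 m/s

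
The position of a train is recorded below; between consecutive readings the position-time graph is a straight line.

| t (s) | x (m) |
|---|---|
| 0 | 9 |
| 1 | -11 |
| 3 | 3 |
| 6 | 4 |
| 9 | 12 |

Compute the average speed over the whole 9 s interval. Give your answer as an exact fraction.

43/9 m/s

Average speed = (total path length)/(elapsed time); on a piecewise-linear x-t graph the path length is Σ|Δx|.
0–1 s: |Δx| = |-11 − 9| = 20 m
1–3 s: |Δx| = |3 − -11| = 14 m
3–6 s: |Δx| = |4 − 3| = 1 m
6–9 s: |Δx| = |12 − 4| = 8 m
Total path = 43 m; average speed = 43/9 = 43/9 m/s.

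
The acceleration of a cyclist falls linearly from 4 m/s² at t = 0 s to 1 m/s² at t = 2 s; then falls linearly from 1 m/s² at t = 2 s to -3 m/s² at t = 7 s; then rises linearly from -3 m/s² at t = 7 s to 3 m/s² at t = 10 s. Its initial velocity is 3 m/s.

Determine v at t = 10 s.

3 m/s

Δv equals the area under the a-t graph; then v = v₀ + Δv.
0–2 s: ½(4 + 1)(2) = 5 m/s
2–7 s: ½(1 + -3)(5) = -5 m/s
7–10 s: ½(-3 + 3)(3) = 0 m/s
Δv = 0 m/s, so v(10) = 3 + (0) = 3 m/s.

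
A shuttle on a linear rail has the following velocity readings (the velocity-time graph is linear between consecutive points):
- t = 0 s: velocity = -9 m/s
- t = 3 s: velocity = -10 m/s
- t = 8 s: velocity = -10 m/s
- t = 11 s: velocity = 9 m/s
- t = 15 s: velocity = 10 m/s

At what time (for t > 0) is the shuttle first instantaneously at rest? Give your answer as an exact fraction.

v changes sign on 8–11 s (from -10 to 9); the graph is linear there, so v = 0 at t = 8 + (10)·(11 − 8)/(9 − -10) = 182/19 s.

t = 182/19 s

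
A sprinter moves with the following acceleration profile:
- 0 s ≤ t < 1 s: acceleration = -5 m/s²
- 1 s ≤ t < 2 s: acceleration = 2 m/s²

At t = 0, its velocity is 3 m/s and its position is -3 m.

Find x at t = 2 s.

-3.5 m

On each constant-a segment, Δv = aΔt and Δx = v₀Δt + ½aΔt²; chain segment to segment.
0–1 s: v starts 3 m/s; Δx = 3·1 + ½·-5·1² = 0.5 m; v ends -2 m/s.
1–2 s: v starts -2 m/s; Δx = -2·1 + ½·2·1² = -1 m; v ends 0 m/s.
x(2) = -3 + Σ Δx = -3.5 m.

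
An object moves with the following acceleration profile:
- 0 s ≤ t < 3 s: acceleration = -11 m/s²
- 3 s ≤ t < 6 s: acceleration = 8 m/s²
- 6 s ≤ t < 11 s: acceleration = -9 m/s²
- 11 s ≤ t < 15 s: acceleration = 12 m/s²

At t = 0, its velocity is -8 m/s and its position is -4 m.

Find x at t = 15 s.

-514 m

On each constant-a segment, Δv = aΔt and Δx = v₀Δt + ½aΔt²; chain segment to segment.
0–3 s: v starts -8 m/s; Δx = -8·3 + ½·-11·3² = -73.5 m; v ends -41 m/s.
3–6 s: v starts -41 m/s; Δx = -41·3 + ½·8·3² = -87 m; v ends -17 m/s.
6–11 s: v starts -17 m/s; Δx = -17·5 + ½·-9·5² = -197.5 m; v ends -62 m/s.
11–15 s: v starts -62 m/s; Δx = -62·4 + ½·12·4² = -152 m; v ends -14 m/s.
x(15) = -4 + Σ Δx = -514 m.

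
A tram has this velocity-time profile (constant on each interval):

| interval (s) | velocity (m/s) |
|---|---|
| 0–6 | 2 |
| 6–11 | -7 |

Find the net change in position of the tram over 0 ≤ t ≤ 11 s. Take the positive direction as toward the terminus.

-23 m

Net displacement equals the area under the velocity-time graph (areas below the axis count negative).
0–6 s: 2 × 6 = 12 m
6–11 s: -7 × 5 = -35 m
Net displacement = -23 m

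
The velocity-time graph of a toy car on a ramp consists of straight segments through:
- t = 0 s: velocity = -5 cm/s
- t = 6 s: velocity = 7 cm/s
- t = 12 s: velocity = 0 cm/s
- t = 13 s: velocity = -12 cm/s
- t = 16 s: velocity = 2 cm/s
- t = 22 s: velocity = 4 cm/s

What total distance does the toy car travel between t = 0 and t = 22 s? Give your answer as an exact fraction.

1111/14 cm

Total distance travelled is ∫|v| dt — sum the magnitudes of each area piece.
0–6 s: v = 0 at t = 2.5 s; triangle areas 6.25 + 12.25 = 18.5 cm
6–12 s: |½(7 + 0)(6)| = 21 cm
12–13 s: |½(0 + -12)(1)| = 6 cm
13–16 s: v = 0 at t = 109/7 s; triangle areas 108/7 + 3/7 = 111/7 cm
16–22 s: |½(2 + 4)(6)| = 18 cm
Total distance = 1111/14 cm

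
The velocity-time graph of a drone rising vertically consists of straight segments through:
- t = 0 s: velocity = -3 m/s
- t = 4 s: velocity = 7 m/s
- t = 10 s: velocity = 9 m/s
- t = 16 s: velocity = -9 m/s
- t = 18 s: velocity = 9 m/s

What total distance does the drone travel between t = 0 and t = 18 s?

Distance (not displacement) is the total path length: add the absolute areas under v-t.
0–4 s: v = 0 at t = 1.2 s; triangle areas 1.8 + 9.8 = 11.6 m
4–10 s: |½(7 + 9)(6)| = 48 m
10–16 s: v = 0 at t = 13 s; triangle areas 13.5 + 13.5 = 27 m
16–18 s: v = 0 at t = 17 s; triangle areas 4.5 + 4.5 = 9 m
Total distance = 95.6 m

95.6 m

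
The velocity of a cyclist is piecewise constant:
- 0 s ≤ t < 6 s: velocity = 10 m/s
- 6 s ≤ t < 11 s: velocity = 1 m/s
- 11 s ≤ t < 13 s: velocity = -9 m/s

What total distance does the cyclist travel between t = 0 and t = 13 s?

Total distance travelled is ∫|v| dt — sum the magnitudes of each area piece.
0–6 s: |10| × 6 = 60 m
6–11 s: |1| × 5 = 5 m
11–13 s: |-9| × 2 = 18 m
Total distance = 83 m

83 m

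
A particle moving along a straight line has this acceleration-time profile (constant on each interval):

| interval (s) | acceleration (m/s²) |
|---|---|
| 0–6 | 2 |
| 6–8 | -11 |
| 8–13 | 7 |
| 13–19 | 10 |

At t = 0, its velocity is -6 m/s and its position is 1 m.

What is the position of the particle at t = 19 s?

On each constant-a segment, Δv = aΔt and Δx = v₀Δt + ½aΔt²; chain segment to segment.
0–6 s: v starts -6 m/s; Δx = -6·6 + ½·2·6² = 0 m; v ends 6 m/s.
6–8 s: v starts 6 m/s; Δx = 6·2 + ½·-11·2² = -10 m; v ends -16 m/s.
8–13 s: v starts -16 m/s; Δx = -16·5 + ½·7·5² = 7.5 m; v ends 19 m/s.
13–19 s: v starts 19 m/s; Δx = 19·6 + ½·10·6² = 294 m; v ends 79 m/s.
x(19) = 1 + Σ Δx = 292.5 m.

292.5 m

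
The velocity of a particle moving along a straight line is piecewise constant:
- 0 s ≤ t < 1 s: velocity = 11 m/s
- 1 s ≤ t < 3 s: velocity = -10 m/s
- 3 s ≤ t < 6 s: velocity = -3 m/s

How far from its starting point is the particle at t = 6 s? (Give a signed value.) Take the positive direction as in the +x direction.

Net displacement equals the area under the velocity-time graph (areas below the axis count negative).
0–1 s: 11 × 1 = 11 m
1–3 s: -10 × 2 = -20 m
3–6 s: -3 × 3 = -9 m
Net displacement = -18 m

-18 m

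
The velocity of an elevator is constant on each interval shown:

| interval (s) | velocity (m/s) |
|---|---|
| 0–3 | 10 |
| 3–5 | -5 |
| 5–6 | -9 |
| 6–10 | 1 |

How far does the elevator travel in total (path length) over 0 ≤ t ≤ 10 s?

53 m

Total distance travelled is ∫|v| dt — sum the magnitudes of each area piece.
0–3 s: |10| × 3 = 30 m
3–5 s: |-5| × 2 = 10 m
5–6 s: |-9| × 1 = 9 m
6–10 s: |1| × 4 = 4 m
Total distance = 53 m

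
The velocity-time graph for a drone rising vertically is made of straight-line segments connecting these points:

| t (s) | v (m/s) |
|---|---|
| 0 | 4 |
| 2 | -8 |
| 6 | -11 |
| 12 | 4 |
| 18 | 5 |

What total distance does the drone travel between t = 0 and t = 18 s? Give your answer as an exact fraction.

Total distance travelled is ∫|v| dt — sum the magnitudes of each area piece.
0–2 s: v = 0 at t = 2/3 s; triangle areas 4/3 + 16/3 = 20/3 m
2–6 s: |½(-8 + -11)(4)| = 38 m
6–12 s: v = 0 at t = 10.4 s; triangle areas 24.2 + 3.2 = 27.4 m
12–18 s: |½(4 + 5)(6)| = 27 m
Total distance = 1486/15 m

1486/15 m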